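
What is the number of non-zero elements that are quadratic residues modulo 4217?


For prime p, the number of non-zero quadratic residues is (p-1)/2.
= (4217-1)/2
= 2108

2108


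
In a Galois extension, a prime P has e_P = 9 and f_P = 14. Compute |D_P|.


|D_P| = e * f
= 9 * 14
= 126

126


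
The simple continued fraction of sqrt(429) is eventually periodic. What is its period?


Run the CF algorithm for sqrt(429).
a_0 = floor(sqrt(429)) = 20; set m_0=0, q_0=1.
Recurrence: m' = q*a - m,  q' = (d - m'^2)/q,  a' = floor((a_0 + m')/q').
  step 1: m=20, q=29, a=1
  step 2: m=9, q=12, a=2
  step 3: m=15, q=17, a=2
  step 4: m=19, q=4, a=9
  step 5: m=17, q=35, a=1
  step 6: m=18, q=3, a=12
  step 7: m=18, q=35, a=1
  step 8: m=17, q=4, a=9
  step 9: m=19, q=17, a=2
  step 10: m=15, q=12, a=2
  step 11: m=9, q=29, a=1
  step 12: m=20, q=1, a=40
a_12 = 2*a_0 = 40, so the period closes here.
sqrt(429) = [20; 1, 2, 2, 9, 1, 12, 1, 9, 2, 2, 1, 40]
Period length = 12

12


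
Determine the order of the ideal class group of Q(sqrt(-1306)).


K = Q(sqrt(-1306)). d mod 4 = 2, so D = disc(K) = 4d = -5224
h(K) equals the number of primitive reduced positive-definite forms (a, b, c) = a*x^2 + b*x*y + c*y^2 with b^2 - 4ac = D,
where reduced means |b| <= a <= c, with b >= 0 whenever |b| = a or a = c, and primitive means gcd(a, b, c) = 1.
Reduced forces 3a^2 <= |D| = 5224, so 1 <= a <= 41; b must have the parity of D, and c = (b^2 - D)/(4a) must be an integer >= a.
Enumerate a = 1..41, b in [-a, a]:
  a=1: (1, 0, 1306)  [1]
  a=2: (2, 0, 653)  [1]
  a=3..4: none
  a=5: (5, -4, 262), (5, 4, 262)  [2]
  a=6..9: none
  a=10: (10, -4, 131), (10, 4, 131)  [2]
  a=11: (11, -10, 121), (11, 10, 121)  [2]
  a=12..18: none
  a=19: (19, -18, 73), (19, 18, 73)  [2]
  a=20..21: none
  a=22: (22, -12, 61), (22, 12, 61)  [2]
  a=23..24: none
  a=25: (25, -24, 58), (25, 24, 58)  [2]
  a=26..28: none
  a=29: (29, -24, 50), (29, 24, 50)  [2]
  a=30..36: none
  a=37: (37, -20, 38), (37, 20, 38)  [2]
  a=38..41: none
Total reduced forms: 1 + 1 + 2 + 2 + 2 + 2 + 2 + 2 + 2 + 2 = 18
h = 18

18


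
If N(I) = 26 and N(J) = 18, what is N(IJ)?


N(IJ) = N(I) * N(J)
= 26 * 18
= 468

468


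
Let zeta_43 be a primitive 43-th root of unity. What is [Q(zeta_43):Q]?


The degree equals Euler's totient phi(43).
43 = 43
phi(43) = 42

42


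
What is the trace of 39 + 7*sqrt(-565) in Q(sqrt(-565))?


Tr(a + b*sqrt(d)) = (a + b*sqrt(d)) + (a - b*sqrt(d)) = 2a
= 2 * (39)
= 78

78


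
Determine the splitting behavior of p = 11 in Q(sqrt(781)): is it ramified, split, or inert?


K = Q(sqrt(781)). Since d mod 4 = 1, disc(K) = 781.
Check p | disc: 781 mod 11 = 0.
p divides disc, so p ramifies: (p) = P^2 with e=2, f=1, g=1.
Therefore p is ramified.

ramified


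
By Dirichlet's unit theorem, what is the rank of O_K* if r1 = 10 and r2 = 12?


By Dirichlet's unit theorem:
rank = r1 + r2 - 1
= 10 + 12 - 1
= 21

21


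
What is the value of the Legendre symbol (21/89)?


p = 89 is prime, so compute (21/89) with the reciprocity algorithm (Jacobi-symbol steps: pull out 2s via (2/n), flip via reciprocity, reduce):
  reciprocity: (21/89) -> +(89/21)
  reduce: (5/21)
  reciprocity: (5/21) -> +(21/5)
  reduce: (1/5)
  (1/5) = 1
Product of signs = 1
(21/89) = 1

1


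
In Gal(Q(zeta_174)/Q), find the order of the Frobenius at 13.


The Frobenius at p in Gal(Q(zeta_n)/Q) = (Z/nZ)* is the class of p, so its order is ord_174(13), the smallest k >= 1 with 13^k = 1 mod 174.
n = 174 = 2 * 3 * 29, phi(174) = 56; the order divides phi(n).
Divisors of 56: 1, 2, 4, 7, 8, 14, 28, 56
Repeated squaring mod 174: 13^1 = 13, 13^2 = 169, 13^4 = 25, 13^8 = 103, 13^16 = 169, 13^32 = 25
Test divisors in increasing order:
  k=1: 13^1 = 13 mod 174
  k=2: 13^2 = 169 mod 174
  k=4: 13^4 = 25 mod 174
  k=7: 13^7 = 25 * 169 * 13 = 115 mod 174
  k=8: 13^8 = 103 mod 174
  k=14: 13^14 = 103 * 25 * 169 = 1 mod 174  <- first divisor giving 1
Order = 14

14


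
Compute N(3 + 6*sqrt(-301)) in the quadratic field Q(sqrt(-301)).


N(a + b*sqrt(d)) = a^2 - d*b^2
= (3)^2 - (-301)*(6)^2
= 9 + 10836
= 10845

10845


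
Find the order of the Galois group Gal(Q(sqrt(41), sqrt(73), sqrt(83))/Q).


The 3 square roots of distinct primes are multiplicatively independent over Q,
so [K:Q] = 2^3 and Gal(K/Q) is isomorphic to (Z/2Z)^3.
|Gal| = 2^3 = 8

8


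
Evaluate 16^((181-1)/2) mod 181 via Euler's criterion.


p = 181 is prime and the exponent is (p-1)/2 = 90, so by Euler's criterion 16^90 = (16/181) = +1 or -1 mod 181.
Compute by square-and-multiply:
  90 = 64 + 16 + 8 + 2 (binary 1011010)
  Repeated squaring mod 181: 16^1 = 16, 16^2 = 75, 16^4 = 14, 16^8 = 15, 16^16 = 44, 16^32 = 126, 16^64 = 129
  16^90 = 16^64 * 16^16 * 16^8 * 16^2 = 129 * 44 * 15 * 75 mod 181
    129 * 44 = 5676 = 65 mod 181
    65 * 15 = 975 = 70 mod 181
    70 * 75 = 5250 = 1 mod 181
  16^90 = 1 mod 181
Result 1: 16 is a quadratic residue mod 181.
16^90 mod 181 = 1

1


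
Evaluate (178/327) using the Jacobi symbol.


Compute (178/327) via quadratic reciprocity:
  pull out 2: (2/327) = +1  (since 327 mod 8 = 7)
  reciprocity: (89/327) -> +(327/89)
  reduce: (60/89)
  pull out 2: (2/89) = +1  (since 89 mod 8 = 1)
  pull out 2: (2/89) = +1  (since 89 mod 8 = 1)
  reciprocity: (15/89) -> +(89/15)
  reduce: (14/15)
  pull out 2: (2/15) = +1  (since 15 mod 8 = 7)
  reciprocity: (7/15) -> -(15/7)
  reduce: (1/7)
  (1/7) = 1
Product of signs = -1

-1


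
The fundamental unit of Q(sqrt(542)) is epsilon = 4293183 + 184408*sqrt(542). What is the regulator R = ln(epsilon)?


epsilon = 4293183 + 184408*sqrt(542)
= 8.5864e+06
R = ln(8.5864e+06)
= 15.9657

15.9657


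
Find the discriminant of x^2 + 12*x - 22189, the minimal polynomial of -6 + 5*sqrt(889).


The element -6 + 5*sqrt(889) has minimal polynomial:
x^2 + 12*x - 22189
Discriminant = (12)^2 - 4*(-22189)
= 144 + 88756
= 88900

88900


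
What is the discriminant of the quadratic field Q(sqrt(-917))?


For K = Q(sqrt(d)) with d squarefree: disc(K) = d if d = 1 mod 4, and disc(K) = 4d if d = 2 or 3 mod 4.
Here d = -917, and d mod 4 = 3.
d = 3 mod 4, not 1 (O_K = Z[sqrt(d)]), so disc(K) = 4d = 4 * (-917) = -3668

-3668


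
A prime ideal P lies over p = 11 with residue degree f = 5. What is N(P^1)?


N(P^a) = p^(a*f)
= 11^(1*5)
= 11^5
= 161051

161051


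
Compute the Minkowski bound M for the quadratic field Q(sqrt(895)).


d = 895, d mod 4 = 3, so disc(K) = 4d = 3580; |disc(K)| = 3580
Real quadratic field, so n = 2, s = r2 = 0, r1 = 2
M = (n!/n^n) * (4/pi)^s * sqrt(|disc(K)|) = (2!/2^2) * (4/pi)^0 * sqrt(3580)
= 0.5 * 1.000000 * 59.833101
= 29.9166

29.9166


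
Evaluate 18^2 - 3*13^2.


x^2 - d*y^2
= 18^2 - 3*13^2
= 324 - 507
= -183

-183


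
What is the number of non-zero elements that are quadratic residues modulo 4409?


For prime p, the number of non-zero quadratic residues is (p-1)/2.
= (4409-1)/2
= 2204

2204


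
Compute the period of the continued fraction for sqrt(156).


Run the CF algorithm for sqrt(156).
a_0 = floor(sqrt(156)) = 12; set m_0=0, q_0=1.
Recurrence: m' = q*a - m,  q' = (d - m'^2)/q,  a' = floor((a_0 + m')/q').
  step 1: m=12, q=12, a=2
  step 2: m=12, q=1, a=24
a_2 = 2*a_0 = 24, so the period closes here.
sqrt(156) = [12; 2, 24]
Period length = 2

2


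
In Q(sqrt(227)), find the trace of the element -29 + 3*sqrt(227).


Tr(a + b*sqrt(d)) = (a + b*sqrt(d)) + (a - b*sqrt(d)) = 2a
= 2 * (-29)
= -58

-58


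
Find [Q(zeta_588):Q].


The degree equals Euler's totient phi(588).
588 = 2^2 * 3 * 7^2
phi(588) = 168

168


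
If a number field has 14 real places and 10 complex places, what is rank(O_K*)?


By Dirichlet's unit theorem:
rank = r1 + r2 - 1
= 14 + 10 - 1
= 23

23


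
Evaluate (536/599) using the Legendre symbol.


p = 599 is prime, so compute (536/599) with the reciprocity algorithm (Jacobi-symbol steps: pull out 2s via (2/n), flip via reciprocity, reduce):
  pull out 2: (2/599) = +1  (since 599 mod 8 = 7)
  pull out 2: (2/599) = +1  (since 599 mod 8 = 7)
  pull out 2: (2/599) = +1  (since 599 mod 8 = 7)
  reciprocity: (67/599) -> -(599/67)
  reduce: (63/67)
  reciprocity: (63/67) -> -(67/63)
  reduce: (4/63)
  pull out 2: (2/63) = +1  (since 63 mod 8 = 7)
  pull out 2: (2/63) = +1  (since 63 mod 8 = 7)
  (1/63) = 1
Product of signs = 1
(536/599) = 1

1


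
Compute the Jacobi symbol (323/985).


Compute (323/985) via quadratic reciprocity:
  reciprocity: (323/985) -> +(985/323)
  reduce: (16/323)
  pull out 2: (2/323) = -1  (since 323 mod 8 = 3)
  pull out 2: (2/323) = -1  (since 323 mod 8 = 3)
  pull out 2: (2/323) = -1  (since 323 mod 8 = 3)
  pull out 2: (2/323) = -1  (since 323 mod 8 = 3)
  (1/323) = 1
Product of signs = 1

1


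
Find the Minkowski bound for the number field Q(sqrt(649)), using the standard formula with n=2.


d = 649, d mod 4 = 1, so disc(K) = d = 649; |disc(K)| = 649
Real quadratic field, so n = 2, s = r2 = 0, r1 = 2
M = (n!/n^n) * (4/pi)^s * sqrt(|disc(K)|) = (2!/2^2) * (4/pi)^0 * sqrt(649)
= 0.5 * 1.000000 * 25.475478
= 12.7377

12.7377


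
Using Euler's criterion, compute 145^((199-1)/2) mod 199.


p = 199 is prime and the exponent is (p-1)/2 = 99, so by Euler's criterion 145^99 = (145/199) = +1 or -1 mod 199.
Compute by square-and-multiply:
  99 = 64 + 32 + 2 + 1 (binary 1100011)
  Repeated squaring mod 199: 145^1 = 145, 145^2 = 130, 145^4 = 184, 145^8 = 26, 145^16 = 79, 145^32 = 72, 145^64 = 10
  145^99 = 145^64 * 145^32 * 145^2 * 145^1 = 10 * 72 * 130 * 145 mod 199
    10 * 72 = 720 = 123 mod 199
    123 * 130 = 15990 = 70 mod 199
    70 * 145 = 10150 = 1 mod 199
  145^99 = 1 mod 199
Result 1: 145 is a quadratic residue mod 199.
145^99 mod 199 = 1

1


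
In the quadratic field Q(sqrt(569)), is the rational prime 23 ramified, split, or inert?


K = Q(sqrt(569)). Since d mod 4 = 1, disc(K) = 569.
Check p | disc: 569 mod 23 = 17.
p does not divide disc. Compute Legendre symbol (d/p):
17^((23-1)/2) mod 23 = -1
(d/p) = -1, so p is inert: (p) stays prime with e=1, f=2, g=1.
Therefore p is inert.

inert


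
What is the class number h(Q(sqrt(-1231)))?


K = Q(sqrt(-1231)). d mod 4 = 1, so D = disc(K) = d = -1231
h(K) equals the number of primitive reduced positive-definite forms (a, b, c) = a*x^2 + b*x*y + c*y^2 with b^2 - 4ac = D,
where reduced means |b| <= a <= c, with b >= 0 whenever |b| = a or a = c, and primitive means gcd(a, b, c) = 1.
Reduced forces 3a^2 <= |D| = 1231, so 1 <= a <= 20; b must have the parity of D, and c = (b^2 - D)/(4a) must be an integer >= a.
Enumerate a = 1..20, b in [-a, a]:
  a=1: (1, 1, 308)  [1]
  a=2: (2, -1, 154), (2, 1, 154)  [2]
  a=3: none
  a=4: (4, -1, 77), (4, 1, 77)  [2]
  a=5: (5, -3, 62), (5, 3, 62)  [2]
  a=6: none
  a=7: (7, -1, 44), (7, 1, 44)  [2]
  a=8: (8, -7, 40), (8, 7, 40)  [2]
  a=9: none
  a=10: (10, -7, 32), (10, -3, 31), (10, 3, 31), (10, 7, 32)  [4]
  a=11: (11, -1, 28), (11, 1, 28)  [2]
  a=12: none
  a=13: (13, -11, 26), (13, 11, 26)  [2]
  a=14: (14, -13, 25), (14, -1, 22), (14, 1, 22), (14, 13, 25)  [4]
  a=15: none
  a=16: (16, -7, 20), (16, 7, 20)  [2]
  a=17..18: none
  a=19: (19, -17, 20), (19, 17, 20)  [2]
  a=20: none
Total reduced forms: 1 + 2 + 2 + 2 + 2 + 2 + 4 + 2 + 2 + 4 + 2 + 2 = 27
h = 27

27


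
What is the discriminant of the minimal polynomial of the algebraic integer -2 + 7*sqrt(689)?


The element -2 + 7*sqrt(689) has minimal polynomial:
x^2 + 4*x - 33757
Discriminant = (4)^2 - 4*(-33757)
= 16 + 135028
= 135044

135044


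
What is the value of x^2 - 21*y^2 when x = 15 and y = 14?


x^2 - d*y^2
= 15^2 - 21*14^2
= 225 - 4116
= -3891

-3891


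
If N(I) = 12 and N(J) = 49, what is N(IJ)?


N(IJ) = N(I) * N(J)
= 12 * 49
= 588

588


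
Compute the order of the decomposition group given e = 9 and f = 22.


|D_P| = e * f
= 9 * 22
= 198

198


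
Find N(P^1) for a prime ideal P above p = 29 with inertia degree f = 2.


N(P^a) = p^(a*f)
= 29^(1*2)
= 29^2
= 841

841


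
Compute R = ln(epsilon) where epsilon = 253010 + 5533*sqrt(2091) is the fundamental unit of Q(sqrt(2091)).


epsilon = 253010 + 5533*sqrt(2091)
= 506020.0000
R = ln(506020.0000)
= 13.1343

13.1343


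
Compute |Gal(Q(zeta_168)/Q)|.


|Gal(Q(zeta_168)/Q)| = phi(168)
= 48

48


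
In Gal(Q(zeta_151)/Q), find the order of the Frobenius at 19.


The Frobenius at p in Gal(Q(zeta_n)/Q) = (Z/nZ)* is the class of p, so its order is ord_151(19), the smallest k >= 1 with 19^k = 1 mod 151.
n = 151 = 151, phi(151) = 150; the order divides phi(n).
Divisors of 150: 1, 2, 3, 5, 6, 10, 15, 25, 30, 50, 75, 150
Repeated squaring mod 151: 19^1 = 19, 19^2 = 59, 19^4 = 8, 19^8 = 64, 19^16 = 19, 19^32 = 59, 19^64 = 8, 19^128 = 64
Test divisors in increasing order:
  k=1: 19^1 = 19 mod 151
  k=2: 19^2 = 59 mod 151
  k=3: 19^3 = 59 * 19 = 64 mod 151
  k=5: 19^5 = 8 * 19 = 1 mod 151  <- first divisor giving 1
Order = 5

5


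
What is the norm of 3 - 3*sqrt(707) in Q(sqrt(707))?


N(a + b*sqrt(d)) = a^2 - d*b^2
= (3)^2 - (707)*(-3)^2
= 9 - 6363
= -6354

-6354


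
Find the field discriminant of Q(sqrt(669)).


For K = Q(sqrt(d)) with d squarefree: disc(K) = d if d = 1 mod 4, and disc(K) = 4d if d = 2 or 3 mod 4.
Here d = 669, and d mod 4 = 1.
d = 1 mod 4 (O_K = Z[(1+sqrt(d))/2]), so disc(K) = d = 669

669


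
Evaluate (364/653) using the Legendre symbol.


p = 653 is prime, so compute (364/653) with the reciprocity algorithm (Jacobi-symbol steps: pull out 2s via (2/n), flip via reciprocity, reduce):
  pull out 2: (2/653) = -1  (since 653 mod 8 = 5)
  pull out 2: (2/653) = -1  (since 653 mod 8 = 5)
  reciprocity: (91/653) -> +(653/91)
  reduce: (16/91)
  pull out 2: (2/91) = -1  (since 91 mod 8 = 3)
  pull out 2: (2/91) = -1  (since 91 mod 8 = 3)
  pull out 2: (2/91) = -1  (since 91 mod 8 = 3)
  pull out 2: (2/91) = -1  (since 91 mod 8 = 3)
  (1/91) = 1
Product of signs = 1
(364/653) = 1

1


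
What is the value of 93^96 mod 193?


p = 193 is prime and the exponent is (p-1)/2 = 96, so by Euler's criterion 93^96 = (93/193) = +1 or -1 mod 193.
Compute by square-and-multiply:
  96 = 64 + 32 (binary 1100000)
  Repeated squaring mod 193: 93^1 = 93, 93^2 = 157, 93^4 = 138, 93^8 = 130, 93^16 = 109, 93^32 = 108, 93^64 = 84
  93^96 = 93^64 * 93^32 = 84 * 108 mod 193
    84 * 108 = 9072 = 1 mod 193
  93^96 = 1 mod 193
Result 1: 93 is a quadratic residue mod 193.
93^96 mod 193 = 1

1


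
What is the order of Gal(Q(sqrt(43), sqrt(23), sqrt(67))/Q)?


The 3 square roots of distinct primes are multiplicatively independent over Q,
so [K:Q] = 2^3 and Gal(K/Q) is isomorphic to (Z/2Z)^3.
|Gal| = 2^3 = 8

8


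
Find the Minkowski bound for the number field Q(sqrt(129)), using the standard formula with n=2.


d = 129, d mod 4 = 1, so disc(K) = d = 129; |disc(K)| = 129
Real quadratic field, so n = 2, s = r2 = 0, r1 = 2
M = (n!/n^n) * (4/pi)^s * sqrt(|disc(K)|) = (2!/2^2) * (4/pi)^0 * sqrt(129)
= 0.5 * 1.000000 * 11.357817
= 5.6789

5.6789


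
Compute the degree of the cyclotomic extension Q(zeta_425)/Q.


The degree equals Euler's totient phi(425).
425 = 5^2 * 17
phi(425) = 320

320


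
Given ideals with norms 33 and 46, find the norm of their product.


N(IJ) = N(I) * N(J)
= 33 * 46
= 1518

1518


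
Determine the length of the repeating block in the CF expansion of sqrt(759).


Run the CF algorithm for sqrt(759).
a_0 = floor(sqrt(759)) = 27; set m_0=0, q_0=1.
Recurrence: m' = q*a - m,  q' = (d - m'^2)/q,  a' = floor((a_0 + m')/q').
  step 1: m=27, q=30, a=1
  step 2: m=3, q=25, a=1
  step 3: m=22, q=11, a=4
  step 4: m=22, q=25, a=1
  step 5: m=3, q=30, a=1
  step 6: m=27, q=1, a=54
a_6 = 2*a_0 = 54, so the period closes here.
sqrt(759) = [27; 1, 1, 4, 1, 1, 54]
Period length = 6

6


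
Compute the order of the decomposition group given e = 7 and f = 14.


|D_P| = e * f
= 7 * 14
= 98

98


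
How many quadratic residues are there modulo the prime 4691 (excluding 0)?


For prime p, the number of non-zero quadratic residues is (p-1)/2.
= (4691-1)/2
= 2345

2345


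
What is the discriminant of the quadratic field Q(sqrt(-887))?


For K = Q(sqrt(d)) with d squarefree: disc(K) = d if d = 1 mod 4, and disc(K) = 4d if d = 2 or 3 mod 4.
Here d = -887, and d mod 4 = 1.
d = 1 mod 4 (O_K = Z[(1+sqrt(d))/2]), so disc(K) = d = -887

-887


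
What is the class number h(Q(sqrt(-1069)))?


K = Q(sqrt(-1069)). d mod 4 = 3, so D = disc(K) = 4d = -4276
h(K) equals the number of primitive reduced positive-definite forms (a, b, c) = a*x^2 + b*x*y + c*y^2 with b^2 - 4ac = D,
where reduced means |b| <= a <= c, with b >= 0 whenever |b| = a or a = c, and primitive means gcd(a, b, c) = 1.
Reduced forces 3a^2 <= |D| = 4276, so 1 <= a <= 37; b must have the parity of D, and c = (b^2 - D)/(4a) must be an integer >= a.
Enumerate a = 1..37, b in [-a, a]:
  a=1: (1, 0, 1069)  [1]
  a=2: (2, 2, 535)  [1]
  a=3..4: none
  a=5: (5, -2, 214), (5, 2, 214)  [2]
  a=6: none
  a=7: (7, -6, 154), (7, 6, 154)  [2]
  a=8..9: none
  a=10: (10, -2, 107), (10, 2, 107)  [2]
  a=11: (11, -6, 98), (11, 6, 98)  [2]
  a=12: none
  a=13: (13, -12, 85), (13, 12, 85)  [2]
  a=14: (14, -6, 77), (14, 6, 77)  [2]
  a=15..16: none
  a=17: (17, -12, 65), (17, 12, 65)  [2]
  a=18..21: none
  a=22: (22, -6, 49), (22, 6, 49)  [2]
  a=23: (23, -18, 50), (23, 18, 50)  [2]
  a=24: none
  a=25: (25, -18, 46), (25, 18, 46)  [2]
  a=26: (26, -14, 43), (26, 14, 43)  [2]
  a=27..28: none
  a=29: (29, -4, 37), (29, 4, 37)  [2]
  a=30: none
  a=31: (31, -8, 35), (31, 8, 35)  [2]
  a=32..33: none
  a=34: (34, -22, 35), (34, 22, 35)  [2]
  a=35..37: none
Total reduced forms: 1 + 1 + 2 + 2 + 2 + 2 + 2 + 2 + 2 + 2 + 2 + 2 + 2 + 2 + 2 + 2 = 30
h = 30

30


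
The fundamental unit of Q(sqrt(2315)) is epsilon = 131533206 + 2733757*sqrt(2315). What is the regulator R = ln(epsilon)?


epsilon = 131533206 + 2733757*sqrt(2315)
= 2.6307e+08
R = ln(2.6307e+08)
= 19.3879

19.3879


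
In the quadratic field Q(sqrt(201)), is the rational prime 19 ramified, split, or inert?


K = Q(sqrt(201)). Since d mod 4 = 1, disc(K) = 201.
Check p | disc: 201 mod 19 = 11.
p does not divide disc. Compute Legendre symbol (d/p):
11^((19-1)/2) mod 19 = 1
(d/p) = 1, so p splits: (p) = P*P' with e=1, f=1, g=2.
Therefore p is split.

split


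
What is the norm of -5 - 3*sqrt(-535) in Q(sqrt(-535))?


N(a + b*sqrt(d)) = a^2 - d*b^2
= (-5)^2 - (-535)*(-3)^2
= 25 + 4815
= 4840

4840


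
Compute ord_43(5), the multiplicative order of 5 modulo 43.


We want ord_43(5), the smallest k >= 1 with 5^k = 1 mod 43.
n = 43 = 43, phi(43) = 42; the order divides phi(n).
Divisors of 42: 1, 2, 3, 6, 7, 14, 21, 42
Repeated squaring mod 43: 5^1 = 5, 5^2 = 25, 5^4 = 23, 5^8 = 13, 5^16 = 40, 5^32 = 9
Test divisors in increasing order:
  k=1: 5^1 = 5 mod 43
  k=2: 5^2 = 25 mod 43
  k=3: 5^3 = 25 * 5 = 39 mod 43
  k=6: 5^6 = 23 * 25 = 16 mod 43
  k=7: 5^7 = 23 * 25 * 5 = 37 mod 43
  k=14: 5^14 = 13 * 23 * 25 = 36 mod 43
  k=21: 5^21 = 40 * 23 * 5 = 42 mod 43
  k=42: 5^42 = 9 * 13 * 25 = 1 mod 43  <- first divisor giving 1
Order = 42

42


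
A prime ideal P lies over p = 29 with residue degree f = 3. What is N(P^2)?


N(P^a) = p^(a*f)
= 29^(2*3)
= 29^6
= 594823321

594823321


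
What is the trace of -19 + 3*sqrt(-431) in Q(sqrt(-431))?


Tr(a + b*sqrt(d)) = (a + b*sqrt(d)) + (a - b*sqrt(d)) = 2a
= 2 * (-19)
= -38

-38


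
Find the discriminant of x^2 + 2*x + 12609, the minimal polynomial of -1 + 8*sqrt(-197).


The element -1 + 8*sqrt(-197) has minimal polynomial:
x^2 + 2*x + 12609
Discriminant = (2)^2 - 4*(12609)
= 4 - 50436
= -50432

-50432


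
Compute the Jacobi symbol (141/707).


Compute (141/707) via quadratic reciprocity:
  reciprocity: (141/707) -> +(707/141)
  reduce: (2/141)
  pull out 2: (2/141) = -1  (since 141 mod 8 = 5)
  (1/141) = 1
Product of signs = -1

-1


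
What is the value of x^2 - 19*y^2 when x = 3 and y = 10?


x^2 - d*y^2
= 3^2 - 19*10^2
= 9 - 1900
= -1891

-1891


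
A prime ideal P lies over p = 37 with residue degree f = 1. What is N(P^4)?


N(P^a) = p^(a*f)
= 37^(4*1)
= 37^4
= 1874161

1874161


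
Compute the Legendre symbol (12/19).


p = 19 is prime, so compute (12/19) with the reciprocity algorithm (Jacobi-symbol steps: pull out 2s via (2/n), flip via reciprocity, reduce):
  pull out 2: (2/19) = -1  (since 19 mod 8 = 3)
  pull out 2: (2/19) = -1  (since 19 mod 8 = 3)
  reciprocity: (3/19) -> -(19/3)
  reduce: (1/3)
  (1/3) = 1
Product of signs = -1
(12/19) = -1

-1


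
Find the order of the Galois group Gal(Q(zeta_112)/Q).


|Gal(Q(zeta_112)/Q)| = phi(112)
= 48

48


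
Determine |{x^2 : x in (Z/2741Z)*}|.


For prime p, the number of non-zero quadratic residues is (p-1)/2.
= (2741-1)/2
= 1370

1370


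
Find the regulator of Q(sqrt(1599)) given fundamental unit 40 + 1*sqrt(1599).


epsilon = 40 + 1*sqrt(1599)
= 79.9875
R = ln(79.9875)
= 4.3819

4.3819


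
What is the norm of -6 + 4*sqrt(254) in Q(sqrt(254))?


N(a + b*sqrt(d)) = a^2 - d*b^2
= (-6)^2 - (254)*(4)^2
= 36 - 4064
= -4028

-4028


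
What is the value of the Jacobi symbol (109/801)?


Compute (109/801) via quadratic reciprocity:
  reciprocity: (109/801) -> +(801/109)
  reduce: (38/109)
  pull out 2: (2/109) = -1  (since 109 mod 8 = 5)
  reciprocity: (19/109) -> +(109/19)
  reduce: (14/19)
  pull out 2: (2/19) = -1  (since 19 mod 8 = 3)
  reciprocity: (7/19) -> -(19/7)
  reduce: (5/7)
  reciprocity: (5/7) -> +(7/5)
  reduce: (2/5)
  pull out 2: (2/5) = -1  (since 5 mod 8 = 5)
  (1/5) = 1
Product of signs = 1

1


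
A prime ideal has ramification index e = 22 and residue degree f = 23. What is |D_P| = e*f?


|D_P| = e * f
= 22 * 23
= 506

506


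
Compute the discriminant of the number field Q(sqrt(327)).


For K = Q(sqrt(d)) with d squarefree: disc(K) = d if d = 1 mod 4, and disc(K) = 4d if d = 2 or 3 mod 4.
Here d = 327, and d mod 4 = 3.
d = 3 mod 4, not 1 (O_K = Z[sqrt(d)]), so disc(K) = 4d = 4 * (327) = 1308

1308


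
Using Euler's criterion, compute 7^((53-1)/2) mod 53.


p = 53 is prime and the exponent is (p-1)/2 = 26, so by Euler's criterion 7^26 = (7/53) = +1 or -1 mod 53.
Compute by square-and-multiply:
  26 = 16 + 8 + 2 (binary 11010)
  Repeated squaring mod 53: 7^1 = 7, 7^2 = 49, 7^4 = 16, 7^8 = 44, 7^16 = 28
  7^26 = 7^16 * 7^8 * 7^2 = 28 * 44 * 49 mod 53
    28 * 44 = 1232 = 13 mod 53
    13 * 49 = 637 = 1 mod 53
  7^26 = 1 mod 53
Result 1: 7 is a quadratic residue mod 53.
7^26 mod 53 = 1

1


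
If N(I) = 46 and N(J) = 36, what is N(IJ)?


N(IJ) = N(I) * N(J)
= 46 * 36
= 1656

1656


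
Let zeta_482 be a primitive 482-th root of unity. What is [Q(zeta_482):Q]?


The degree equals Euler's totient phi(482).
482 = 2 * 241
phi(482) = 240

240


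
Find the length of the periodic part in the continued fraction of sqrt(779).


Run the CF algorithm for sqrt(779).
a_0 = floor(sqrt(779)) = 27; set m_0=0, q_0=1.
Recurrence: m' = q*a - m,  q' = (d - m'^2)/q,  a' = floor((a_0 + m')/q').
  step 1: m=27, q=50, a=1
  step 2: m=23, q=5, a=10
  step 3: m=27, q=10, a=5
  step 4: m=23, q=25, a=2
  step 5: m=27, q=2, a=27
  step 6: m=27, q=25, a=2
  step 7: m=23, q=10, a=5
  step 8: m=27, q=5, a=10
  step 9: m=23, q=50, a=1
  step 10: m=27, q=1, a=54
a_10 = 2*a_0 = 54, so the period closes here.
sqrt(779) = [27; 1, 10, 5, 2, 27, 2, 5, 10, 1, 54]
Period length = 10

10


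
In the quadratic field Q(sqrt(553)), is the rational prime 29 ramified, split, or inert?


K = Q(sqrt(553)). Since d mod 4 = 1, disc(K) = 553.
Check p | disc: 553 mod 29 = 2.
p does not divide disc. Compute Legendre symbol (d/p):
2^((29-1)/2) mod 29 = -1
(d/p) = -1, so p is inert: (p) stays prime with e=1, f=2, g=1.
Therefore p is inert.

inert


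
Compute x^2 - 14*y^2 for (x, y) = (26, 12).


x^2 - d*y^2
= 26^2 - 14*12^2
= 676 - 2016
= -1340

-1340


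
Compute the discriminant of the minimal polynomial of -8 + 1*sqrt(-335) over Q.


The element -8 + 1*sqrt(-335) has minimal polynomial:
x^2 + 16*x + 399
Discriminant = (16)^2 - 4*(399)
= 256 - 1596
= -1340

-1340


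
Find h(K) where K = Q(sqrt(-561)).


K = Q(sqrt(-561)). d mod 4 = 3, so D = disc(K) = 4d = -2244
h(K) equals the number of primitive reduced positive-definite forms (a, b, c) = a*x^2 + b*x*y + c*y^2 with b^2 - 4ac = D,
where reduced means |b| <= a <= c, with b >= 0 whenever |b| = a or a = c, and primitive means gcd(a, b, c) = 1.
Reduced forces 3a^2 <= |D| = 2244, so 1 <= a <= 27; b must have the parity of D, and c = (b^2 - D)/(4a) must be an integer >= a.
Enumerate a = 1..27, b in [-a, a]:
  a=1: (1, 0, 561)  [1]
  a=2: (2, 2, 281)  [1]
  a=3: (3, 0, 187)  [1]
  a=4: none
  a=5: (5, -4, 113), (5, 4, 113)  [2]
  a=6: (6, 6, 95)  [1]
  a=7..9: none
  a=10: (10, -6, 57), (10, 6, 57)  [2]
  a=11: (11, 0, 51)  [1]
  a=12..14: none
  a=15: (15, -6, 38), (15, 6, 38)  [2]
  a=16: none
  a=17: (17, 0, 33)  [1]
  a=18: none
  a=19: (19, -6, 30), (19, 6, 30)  [2]
  a=20..21: none
  a=22: (22, 22, 31)  [1]
  a=23..24: none
  a=25: (25, 16, 25)  [1]
  a=26..27: none
Total reduced forms: 1 + 1 + 1 + 2 + 1 + 2 + 1 + 2 + 1 + 2 + 1 + 1 = 16
h = 16

16


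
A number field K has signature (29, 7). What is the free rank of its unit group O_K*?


By Dirichlet's unit theorem:
rank = r1 + r2 - 1
= 29 + 7 - 1
= 35

35


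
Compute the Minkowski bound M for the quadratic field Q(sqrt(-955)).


d = -955, d mod 4 = 1, so disc(K) = d = -955; |disc(K)| = 955
Imaginary quadratic field, so n = 2, s = r2 = 1, r1 = 0
M = (n!/n^n) * (4/pi)^s * sqrt(|disc(K)|) = (2!/2^2) * (4/pi)^1 * sqrt(955)
= 0.5 * 1.273240 * 30.903074
= 19.6735

19.6735


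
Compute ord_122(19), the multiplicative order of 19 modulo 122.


We want ord_122(19), the smallest k >= 1 with 19^k = 1 mod 122.
n = 122 = 2 * 61, phi(122) = 60; the order divides phi(n).
Divisors of 60: 1, 2, 3, 4, 5, 6, 10, 12, 15, 20, 30, 60
Repeated squaring mod 122: 19^1 = 19, 19^2 = 117, 19^4 = 25, 19^8 = 15, 19^16 = 103, 19^32 = 117
Test divisors in increasing order:
  k=1: 19^1 = 19 mod 122
  k=2: 19^2 = 117 mod 122
  k=3: 19^3 = 117 * 19 = 27 mod 122
  k=4: 19^4 = 25 mod 122
  k=5: 19^5 = 25 * 19 = 109 mod 122
  k=6: 19^6 = 25 * 117 = 119 mod 122
  k=10: 19^10 = 15 * 117 = 47 mod 122
  k=12: 19^12 = 15 * 25 = 9 mod 122
  k=15: 19^15 = 15 * 25 * 117 * 19 = 121 mod 122
  k=20: 19^20 = 103 * 25 = 13 mod 122
  k=30: 19^30 = 103 * 15 * 25 * 117 = 1 mod 122  <- first divisor giving 1
Order = 30

30


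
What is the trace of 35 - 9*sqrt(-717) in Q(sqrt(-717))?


Tr(a + b*sqrt(d)) = (a + b*sqrt(d)) + (a - b*sqrt(d)) = 2a
= 2 * (35)
= 70

70


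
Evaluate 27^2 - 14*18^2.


x^2 - d*y^2
= 27^2 - 14*18^2
= 729 - 4536
= -3807

-3807


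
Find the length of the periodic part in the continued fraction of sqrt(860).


Run the CF algorithm for sqrt(860).
a_0 = floor(sqrt(860)) = 29; set m_0=0, q_0=1.
Recurrence: m' = q*a - m,  q' = (d - m'^2)/q,  a' = floor((a_0 + m')/q').
  step 1: m=29, q=19, a=3
  step 2: m=28, q=4, a=14
  step 3: m=28, q=19, a=3
  step 4: m=29, q=1, a=58
a_4 = 2*a_0 = 58, so the period closes here.
sqrt(860) = [29; 3, 14, 3, 58]
Period length = 4

4


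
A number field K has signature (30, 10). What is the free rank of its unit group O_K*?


By Dirichlet's unit theorem:
rank = r1 + r2 - 1
= 30 + 10 - 1
= 39

39


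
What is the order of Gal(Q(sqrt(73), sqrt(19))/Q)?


The 2 square roots of distinct primes are multiplicatively independent over Q,
so [K:Q] = 2^2 and Gal(K/Q) is isomorphic to (Z/2Z)^2.
|Gal| = 2^2 = 4

4


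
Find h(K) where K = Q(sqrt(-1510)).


K = Q(sqrt(-1510)). d mod 4 = 2, so D = disc(K) = 4d = -6040
h(K) equals the number of primitive reduced positive-definite forms (a, b, c) = a*x^2 + b*x*y + c*y^2 with b^2 - 4ac = D,
where reduced means |b| <= a <= c, with b >= 0 whenever |b| = a or a = c, and primitive means gcd(a, b, c) = 1.
Reduced forces 3a^2 <= |D| = 6040, so 1 <= a <= 44; b must have the parity of D, and c = (b^2 - D)/(4a) must be an integer >= a.
Enumerate a = 1..44, b in [-a, a]:
  a=1: (1, 0, 1510)  [1]
  a=2: (2, 0, 755)  [1]
  a=3..4: none
  a=5: (5, 0, 302)  [1]
  a=6: none
  a=7: (7, -6, 217), (7, 6, 217)  [2]
  a=8..9: none
  a=10: (10, 0, 151)  [1]
  a=11..13: none
  a=14: (14, -8, 109), (14, 8, 109)  [2]
  a=15..22: none
  a=23: (23, -20, 70), (23, 20, 70)  [2]
  a=24..30: none
  a=31: (31, -6, 49), (31, 6, 49)  [2]
  a=32..34: none
  a=35: (35, -20, 46), (35, 20, 46)  [2]
  a=36: none
  a=37: (37, -18, 43), (37, 18, 43)  [2]
  a=38..44: none
Total reduced forms: 1 + 1 + 1 + 2 + 1 + 2 + 2 + 2 + 2 + 2 = 16
h = 16

16


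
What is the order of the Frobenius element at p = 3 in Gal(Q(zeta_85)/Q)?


The Frobenius at p in Gal(Q(zeta_n)/Q) = (Z/nZ)* is the class of p, so its order is ord_85(3), the smallest k >= 1 with 3^k = 1 mod 85.
n = 85 = 5 * 17, phi(85) = 64; the order divides phi(n).
Divisors of 64: 1, 2, 4, 8, 16, 32, 64
Repeated squaring mod 85: 3^1 = 3, 3^2 = 9, 3^4 = 81, 3^8 = 16, 3^16 = 1, 3^32 = 1, 3^64 = 1
Test divisors in increasing order:
  k=1: 3^1 = 3 mod 85
  k=2: 3^2 = 9 mod 85
  k=4: 3^4 = 81 mod 85
  k=8: 3^8 = 16 mod 85
  k=16: 3^16 = 1 mod 85  <- first divisor giving 1
Order = 16

16


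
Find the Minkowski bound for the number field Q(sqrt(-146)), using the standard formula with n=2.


d = -146, d mod 4 = 2, so disc(K) = 4d = -584; |disc(K)| = 584
Imaginary quadratic field, so n = 2, s = r2 = 1, r1 = 0
M = (n!/n^n) * (4/pi)^s * sqrt(|disc(K)|) = (2!/2^2) * (4/pi)^1 * sqrt(584)
= 0.5 * 1.273240 * 24.166092
= 15.3846

15.3846


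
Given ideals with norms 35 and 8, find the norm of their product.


N(IJ) = N(I) * N(J)
= 35 * 8
= 280

280


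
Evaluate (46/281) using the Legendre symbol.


p = 281 is prime, so compute (46/281) with the reciprocity algorithm (Jacobi-symbol steps: pull out 2s via (2/n), flip via reciprocity, reduce):
  pull out 2: (2/281) = +1  (since 281 mod 8 = 1)
  reciprocity: (23/281) -> +(281/23)
  reduce: (5/23)
  reciprocity: (5/23) -> +(23/5)
  reduce: (3/5)
  reciprocity: (3/5) -> +(5/3)
  reduce: (2/3)
  pull out 2: (2/3) = -1  (since 3 mod 8 = 3)
  (1/3) = 1
Product of signs = -1
(46/281) = -1

-1


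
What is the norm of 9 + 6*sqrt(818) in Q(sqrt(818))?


N(a + b*sqrt(d)) = a^2 - d*b^2
= (9)^2 - (818)*(6)^2
= 81 - 29448
= -29367

-29367


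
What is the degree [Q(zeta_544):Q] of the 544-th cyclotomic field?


The degree equals Euler's totient phi(544).
544 = 2^5 * 17
phi(544) = 256

256


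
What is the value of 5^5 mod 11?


p = 11 is prime and the exponent is (p-1)/2 = 5, so by Euler's criterion 5^5 = (5/11) = +1 or -1 mod 11.
Compute by square-and-multiply:
  5 = 4 + 1 (binary 101)
  Repeated squaring mod 11: 5^1 = 5, 5^2 = 3, 5^4 = 9
  5^5 = 5^4 * 5^1 = 9 * 5 mod 11
    9 * 5 = 45 = 1 mod 11
  5^5 = 1 mod 11
Result 1: 5 is a quadratic residue mod 11.
5^5 mod 11 = 1

1


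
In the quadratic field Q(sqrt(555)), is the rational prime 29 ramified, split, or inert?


K = Q(sqrt(555)). Since d mod 4 = 3, disc(K) = 2220.
Check p | disc: 2220 mod 29 = 16.
p does not divide disc. Compute Legendre symbol (d/p):
4^((29-1)/2) mod 29 = 1
(d/p) = 1, so p splits: (p) = P*P' with e=1, f=1, g=2.
Therefore p is split.

split


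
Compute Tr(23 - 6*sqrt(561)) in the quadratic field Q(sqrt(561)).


Tr(a + b*sqrt(d)) = (a + b*sqrt(d)) + (a - b*sqrt(d)) = 2a
= 2 * (23)
= 46

46


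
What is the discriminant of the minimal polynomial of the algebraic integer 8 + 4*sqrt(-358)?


The element 8 + 4*sqrt(-358) has minimal polynomial:
x^2 - 16*x + 5792
Discriminant = (-16)^2 - 4*(5792)
= 256 - 23168
= -22912

-22912


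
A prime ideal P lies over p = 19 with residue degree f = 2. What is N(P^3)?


N(P^a) = p^(a*f)
= 19^(3*2)
= 19^6
= 47045881

47045881


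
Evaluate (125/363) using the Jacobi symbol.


Compute (125/363) via quadratic reciprocity:
  reciprocity: (125/363) -> +(363/125)
  reduce: (113/125)
  reciprocity: (113/125) -> +(125/113)
  reduce: (12/113)
  pull out 2: (2/113) = +1  (since 113 mod 8 = 1)
  pull out 2: (2/113) = +1  (since 113 mod 8 = 1)
  reciprocity: (3/113) -> +(113/3)
  reduce: (2/3)
  pull out 2: (2/3) = -1  (since 3 mod 8 = 3)
  (1/3) = 1
Product of signs = -1

-1


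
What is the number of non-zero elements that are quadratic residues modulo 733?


For prime p, the number of non-zero quadratic residues is (p-1)/2.
= (733-1)/2
= 366

366


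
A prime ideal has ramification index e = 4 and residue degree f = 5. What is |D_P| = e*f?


|D_P| = e * f
= 4 * 5
= 20

20


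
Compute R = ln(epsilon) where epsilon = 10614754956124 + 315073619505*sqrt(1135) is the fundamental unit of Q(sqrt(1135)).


epsilon = 10614754956124 + 315073619505*sqrt(1135)
= 2.1230e+13
R = ln(2.1230e+13)
= 30.6864

30.6864


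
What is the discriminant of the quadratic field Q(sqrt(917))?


For K = Q(sqrt(d)) with d squarefree: disc(K) = d if d = 1 mod 4, and disc(K) = 4d if d = 2 or 3 mod 4.
Here d = 917, and d mod 4 = 1.
d = 1 mod 4 (O_K = Z[(1+sqrt(d))/2]), so disc(K) = d = 917

917


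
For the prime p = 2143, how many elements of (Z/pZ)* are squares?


For prime p, the number of non-zero quadratic residues is (p-1)/2.
= (2143-1)/2
= 1071

1071


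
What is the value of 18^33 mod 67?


p = 67 is prime and the exponent is (p-1)/2 = 33, so by Euler's criterion 18^33 = (18/67) = +1 or -1 mod 67.
Compute by square-and-multiply:
  33 = 32 + 1 (binary 100001)
  Repeated squaring mod 67: 18^1 = 18, 18^2 = 56, 18^4 = 54, 18^8 = 35, 18^16 = 19, 18^32 = 26
  18^33 = 18^32 * 18^1 = 26 * 18 mod 67
    26 * 18 = 468 = 66 mod 67
  18^33 = 66 mod 67
Result 66 = p - 1 = -1 mod 67: 18 is a quadratic non-residue mod 67. As a residue in [0, p-1] the value is 66.
18^33 mod 67 = 66

66


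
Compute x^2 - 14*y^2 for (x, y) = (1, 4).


x^2 - d*y^2
= 1^2 - 14*4^2
= 1 - 224
= -223

-223


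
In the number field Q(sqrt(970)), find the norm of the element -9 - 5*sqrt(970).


N(a + b*sqrt(d)) = a^2 - d*b^2
= (-9)^2 - (970)*(-5)^2
= 81 - 24250
= -24169

-24169


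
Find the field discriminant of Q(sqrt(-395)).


For K = Q(sqrt(d)) with d squarefree: disc(K) = d if d = 1 mod 4, and disc(K) = 4d if d = 2 or 3 mod 4.
Here d = -395, and d mod 4 = 1.
d = 1 mod 4 (O_K = Z[(1+sqrt(d))/2]), so disc(K) = d = -395

-395


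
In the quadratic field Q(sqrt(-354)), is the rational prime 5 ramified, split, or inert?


K = Q(sqrt(-354)). Since d mod 4 = 2, disc(K) = -1416.
Check p | disc: -1416 mod 5 = 4.
p does not divide disc. Compute Legendre symbol (d/p):
1^((5-1)/2) mod 5 = 1
(d/p) = 1, so p splits: (p) = P*P' with e=1, f=1, g=2.
Therefore p is split.

split


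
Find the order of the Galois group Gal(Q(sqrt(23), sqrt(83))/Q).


The 2 square roots of distinct primes are multiplicatively independent over Q,
so [K:Q] = 2^2 and Gal(K/Q) is isomorphic to (Z/2Z)^2.
|Gal| = 2^2 = 4

4


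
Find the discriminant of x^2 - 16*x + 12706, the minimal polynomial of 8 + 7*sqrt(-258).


The element 8 + 7*sqrt(-258) has minimal polynomial:
x^2 - 16*x + 12706
Discriminant = (-16)^2 - 4*(12706)
= 256 - 50824
= -50568

-50568


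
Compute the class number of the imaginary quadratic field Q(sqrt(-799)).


K = Q(sqrt(-799)). d mod 4 = 1, so D = disc(K) = d = -799
h(K) equals the number of primitive reduced positive-definite forms (a, b, c) = a*x^2 + b*x*y + c*y^2 with b^2 - 4ac = D,
where reduced means |b| <= a <= c, with b >= 0 whenever |b| = a or a = c, and primitive means gcd(a, b, c) = 1.
Reduced forces 3a^2 <= |D| = 799, so 1 <= a <= 16; b must have the parity of D, and c = (b^2 - D)/(4a) must be an integer >= a.
Enumerate a = 1..16, b in [-a, a]:
  a=1: (1, 1, 200)  [1]
  a=2: (2, -1, 100), (2, 1, 100)  [2]
  a=3: none
  a=4: (4, -1, 50), (4, 1, 50)  [2]
  a=5: (5, -1, 40), (5, 1, 40)  [2]
  a=6..7: none
  a=8: (8, -1, 25), (8, 1, 25)  [2]
  a=9: none
  a=10: (10, -9, 22), (10, -1, 20), (10, 1, 20), (10, 9, 22)  [4]
  a=11: (11, -9, 20), (11, 9, 20)  [2]
  a=12..15: none
  a=16: (16, 15, 16)  [1]
Total reduced forms: 1 + 2 + 2 + 2 + 2 + 4 + 2 + 1 = 16
h = 16

16


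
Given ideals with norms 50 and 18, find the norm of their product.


N(IJ) = N(I) * N(J)
= 50 * 18
= 900

900


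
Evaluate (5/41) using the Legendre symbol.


p = 41 is prime, so compute (5/41) with the reciprocity algorithm (Jacobi-symbol steps: pull out 2s via (2/n), flip via reciprocity, reduce):
  reciprocity: (5/41) -> +(41/5)
  reduce: (1/5)
  (1/5) = 1
Product of signs = 1
(5/41) = 1

1


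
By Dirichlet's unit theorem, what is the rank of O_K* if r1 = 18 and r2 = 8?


By Dirichlet's unit theorem:
rank = r1 + r2 - 1
= 18 + 8 - 1
= 25

25


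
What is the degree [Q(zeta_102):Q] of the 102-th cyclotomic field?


The degree equals Euler's totient phi(102).
102 = 2 * 3 * 17
phi(102) = 32

32


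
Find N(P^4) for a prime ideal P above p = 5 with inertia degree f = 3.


N(P^a) = p^(a*f)
= 5^(4*3)
= 5^12
= 244140625

244140625


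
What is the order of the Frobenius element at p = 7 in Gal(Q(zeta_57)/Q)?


The Frobenius at p in Gal(Q(zeta_n)/Q) = (Z/nZ)* is the class of p, so its order is ord_57(7), the smallest k >= 1 with 7^k = 1 mod 57.
n = 57 = 3 * 19, phi(57) = 36; the order divides phi(n).
Divisors of 36: 1, 2, 3, 4, 6, 9, 12, 18, 36
Repeated squaring mod 57: 7^1 = 7, 7^2 = 49, 7^4 = 7, 7^8 = 49, 7^16 = 7, 7^32 = 49
Test divisors in increasing order:
  k=1: 7^1 = 7 mod 57
  k=2: 7^2 = 49 mod 57
  k=3: 7^3 = 49 * 7 = 1 mod 57  <- first divisor giving 1
Order = 3

3


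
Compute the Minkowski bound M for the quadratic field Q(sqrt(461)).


d = 461, d mod 4 = 1, so disc(K) = d = 461; |disc(K)| = 461
Real quadratic field, so n = 2, s = r2 = 0, r1 = 2
M = (n!/n^n) * (4/pi)^s * sqrt(|disc(K)|) = (2!/2^2) * (4/pi)^0 * sqrt(461)
= 0.5 * 1.000000 * 21.470911
= 10.7355

10.7355


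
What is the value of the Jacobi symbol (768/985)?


Compute (768/985) via quadratic reciprocity:
  pull out 2: (2/985) = +1  (since 985 mod 8 = 1)
  pull out 2: (2/985) = +1  (since 985 mod 8 = 1)
  pull out 2: (2/985) = +1  (since 985 mod 8 = 1)
  pull out 2: (2/985) = +1  (since 985 mod 8 = 1)
  pull out 2: (2/985) = +1  (since 985 mod 8 = 1)
  pull out 2: (2/985) = +1  (since 985 mod 8 = 1)
  pull out 2: (2/985) = +1  (since 985 mod 8 = 1)
  pull out 2: (2/985) = +1  (since 985 mod 8 = 1)
  reciprocity: (3/985) -> +(985/3)
  reduce: (1/3)
  (1/3) = 1
Product of signs = 1

1


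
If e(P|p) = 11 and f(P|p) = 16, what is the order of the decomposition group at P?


|D_P| = e * f
= 11 * 16
= 176

176


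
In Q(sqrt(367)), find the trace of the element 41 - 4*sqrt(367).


Tr(a + b*sqrt(d)) = (a + b*sqrt(d)) + (a - b*sqrt(d)) = 2a
= 2 * (41)
= 82

82


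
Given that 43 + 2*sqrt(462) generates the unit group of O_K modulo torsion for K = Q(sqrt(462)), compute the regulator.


epsilon = 43 + 2*sqrt(462)
= 85.9884
R = ln(85.9884)
= 4.4542

4.4542


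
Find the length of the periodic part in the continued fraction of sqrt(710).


Run the CF algorithm for sqrt(710).
a_0 = floor(sqrt(710)) = 26; set m_0=0, q_0=1.
Recurrence: m' = q*a - m,  q' = (d - m'^2)/q,  a' = floor((a_0 + m')/q').
  step 1: m=26, q=34, a=1
  step 2: m=8, q=19, a=1
  step 3: m=11, q=31, a=1
  step 4: m=20, q=10, a=4
  step 5: m=20, q=31, a=1
  step 6: m=11, q=19, a=1
  step 7: m=8, q=34, a=1
  step 8: m=26, q=1, a=52
a_8 = 2*a_0 = 52, so the period closes here.
sqrt(710) = [26; 1, 1, 1, 4, 1, 1, 1, 52]
Period length = 8

8


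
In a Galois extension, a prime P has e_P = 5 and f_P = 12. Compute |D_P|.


|D_P| = e * f
= 5 * 12
= 60

60


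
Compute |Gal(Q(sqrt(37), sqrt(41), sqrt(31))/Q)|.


The 3 square roots of distinct primes are multiplicatively independent over Q,
so [K:Q] = 2^3 and Gal(K/Q) is isomorphic to (Z/2Z)^3.
|Gal| = 2^3 = 8

8


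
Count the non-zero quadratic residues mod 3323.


For prime p, the number of non-zero quadratic residues is (p-1)/2.
= (3323-1)/2
= 1661

1661
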